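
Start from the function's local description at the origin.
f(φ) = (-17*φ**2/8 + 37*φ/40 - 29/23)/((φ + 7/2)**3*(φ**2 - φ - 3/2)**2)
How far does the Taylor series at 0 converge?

The radius of convergence is -1/2 + (1/2)*sqrt(7).

Denominator factor (φ**2 - φ - 3/2)^2: discriminant 7, real irrational roots 1/2 + (1/2)*sqrt(7) and 1/2 - (1/2)*sqrt(7); poles of order 2, moduli 1/2 + (1/2)*sqrt(7) and -1/2 + (1/2)*sqrt(7).
Denominator factor (φ + 7/2)^3: pole of order 3 at -7/2, modulus 7/2.
The radius of convergence is the smallest modulus among the singular points: -1/2 + (1/2)*sqrt(7).


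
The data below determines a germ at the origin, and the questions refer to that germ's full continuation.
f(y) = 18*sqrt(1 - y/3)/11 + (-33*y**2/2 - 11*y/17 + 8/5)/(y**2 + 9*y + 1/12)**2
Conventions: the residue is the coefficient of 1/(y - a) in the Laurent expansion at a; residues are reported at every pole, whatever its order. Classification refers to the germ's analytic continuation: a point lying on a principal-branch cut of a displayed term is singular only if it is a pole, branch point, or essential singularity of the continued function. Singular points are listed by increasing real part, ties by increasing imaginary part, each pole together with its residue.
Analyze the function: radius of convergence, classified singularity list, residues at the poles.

Radius of convergence at 0: 9/2 - (11/6)*sqrt(6).
At -9/2 - (11/6)*sqrt(6): a pole of order 2; residue (6399/1810160)*sqrt(6).
At -9/2 + (11/6)*sqrt(6): a pole of order 2; residue -(6399/1810160)*sqrt(6).
At 3: an algebraic (square-root) branch point.

Denominator factor (y**2 + 9*y + 1/12)^2: discriminant 242/3, real irrational roots -9/2 + (11/6)*sqrt(6) and -9/2 - (11/6)*sqrt(6); poles of order 2, moduli 9/2 - (11/6)*sqrt(6) and 9/2 + (11/6)*sqrt(6).
Branch term (18/11)*sqrt(1 - y/(3)): its argument vanishes at y = 3, a square-root branch point, modulus 3.
The radius of convergence is the smallest modulus among the singular points: 9/2 - (11/6)*sqrt(6).
The branch term is analytic at -9/2 - (11/6)*sqrt(6) and contributes nothing to the residue; only the rational part matters.
The factor y**2 + 9*y + 1/12 splits as (y - a)(y - a') with a = -9/2 - (11/6)*sqrt(6), a' = -9/2 + (11/6)*sqrt(6). At the order-2 pole a set g(y) = (y - a)^2*(rational part) = [-33*y**2/2 - 11*y/17 + 8/5] / (y - a')^2.
Order-2 pole: residue = g'(a); g'(-9/2 - (11/6)*sqrt(6)) = (6399/1810160)*sqrt(6), so the residue is (6399/1810160)*sqrt(6).
The branch term is analytic at -9/2 + (11/6)*sqrt(6) and contributes nothing to the residue; only the rational part matters.
The factor y**2 + 9*y + 1/12 splits as (y - a)(y - a') with a = -9/2 + (11/6)*sqrt(6), a' = -9/2 - (11/6)*sqrt(6). At the order-2 pole a set g(y) = (y - a)^2*(rational part) = [-33*y**2/2 - 11*y/17 + 8/5] / (y - a')^2.
Order-2 pole: residue = g'(a); g'(-9/2 + (11/6)*sqrt(6)) = -(6399/1810160)*sqrt(6), so the residue is -(6399/1810160)*sqrt(6).
List the singular points by increasing real part (a conjugate pair: the negative imaginary part first).


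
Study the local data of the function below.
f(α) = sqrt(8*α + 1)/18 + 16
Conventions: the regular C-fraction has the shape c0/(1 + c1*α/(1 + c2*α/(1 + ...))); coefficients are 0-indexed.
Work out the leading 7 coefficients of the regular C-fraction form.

Taylor coefficients (expand at 0): a_0 = 289/18, a_1 = 2/9, a_2 = -4/9, a_3 = 16/9, a_4 = -80/9, a_5 = 448/9, a_6 = -896/3.
c0 = a_0 = 289/18. Peel one level at a time: if S = 1 + c*α/S' with S'(0) = 1, then c is the α-coefficient of S and S' = c*α/(S - 1).
S_1 = c0/f = 1 + (-4/289)*α + (2328/83521)*α^2 + ...; c1 = -4/289.
S_2 = c1*α/(S_1 - 1) = 1 + (582/289)*α + (-4)*α^2 + ...; c2 = 582/289.
S_3 = c2*α/(S_2 - 1) = 1 + (578/291)*α + (-338708/84681)*α^2 + ...; c3 = 578/291.
S_4 = c3*α/(S_3 - 1) = 1 + (586/291)*α + (-4)*α^2 + ...; c4 = 586/291.
S_5 = c4*α/(S_4 - 1) = 1 + (582/293)*α + (-343380/85849)*α^2 + ...; c5 = 582/293.
S_6 = c5*α/(S_5 - 1) = 1 + (590/293)*α + ...; c6 = 590/293.

The regular C-fraction coefficients are [289/18, -4/289, 582/289, 578/291, 586/291, 582/293, 590/293].


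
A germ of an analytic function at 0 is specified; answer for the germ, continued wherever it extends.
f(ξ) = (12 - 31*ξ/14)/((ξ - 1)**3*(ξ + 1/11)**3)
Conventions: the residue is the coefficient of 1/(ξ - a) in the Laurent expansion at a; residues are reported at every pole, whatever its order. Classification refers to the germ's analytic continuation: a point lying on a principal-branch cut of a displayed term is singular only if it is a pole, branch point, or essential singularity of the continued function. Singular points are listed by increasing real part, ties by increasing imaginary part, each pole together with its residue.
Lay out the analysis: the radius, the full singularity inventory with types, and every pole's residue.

Denominator factor (ξ - 1)^3: pole of order 3 at 1, modulus 1.
Denominator factor (ξ + 1/11)^3: pole of order 3 at -1/11, modulus 1/11.
The radius of convergence is the smallest modulus among the singular points: 1/11.
At the order-3 pole -1/11 set g(ξ) = (ξ - (-1/11))^3*f(ξ) = (12 - 31*ξ/14)/(ξ - 1)**3.
Order-3 pole: residue = g''(a)/2; g''(-1/11) = -24787213/290304, so the residue is -24787213/580608.
At the order-3 pole 1 set g(ξ) = (ξ - (1))^3*f(ξ) = (12 - 31*ξ/14)/(ξ + 1/11)**3.
Order-3 pole: residue = g''(a)/2; g''(1) = 24787213/290304, so the residue is 24787213/580608.
List the singular points by increasing real part (a conjugate pair: the negative imaginary part first).

Radius of convergence at 0: 1/11.
At -1/11: a pole of order 3; residue -24787213/580608.
At 1: a pole of order 3; residue 24787213/580608.


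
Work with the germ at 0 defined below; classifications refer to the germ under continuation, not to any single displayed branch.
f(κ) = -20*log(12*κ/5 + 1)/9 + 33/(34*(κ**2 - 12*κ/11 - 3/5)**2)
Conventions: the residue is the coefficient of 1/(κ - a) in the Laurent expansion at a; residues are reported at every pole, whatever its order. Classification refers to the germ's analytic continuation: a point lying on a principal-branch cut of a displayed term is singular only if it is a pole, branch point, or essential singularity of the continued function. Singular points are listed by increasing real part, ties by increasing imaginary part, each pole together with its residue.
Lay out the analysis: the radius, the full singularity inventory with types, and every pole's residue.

Radius of convergence at 0: -6/11 + (1/55)*sqrt(2715).
At -5/12: a logarithmic branch point.
At 6/11 - (1/55)*sqrt(2715): a pole of order 2; residue (73205/13366488)*sqrt(2715).
At 6/11 + (1/55)*sqrt(2715): a pole of order 2; residue -(73205/13366488)*sqrt(2715).

Denominator factor (κ**2 - 12*κ/11 - 3/5)^2: discriminant 2172/605, real irrational roots 6/11 + (1/55)*sqrt(2715) and 6/11 - (1/55)*sqrt(2715); poles of order 2, moduli 6/11 + (1/55)*sqrt(2715) and -6/11 + (1/55)*sqrt(2715).
Branch term (-20/9)*log(1 - κ/(-5/12)): its argument vanishes at κ = -5/12, a logarithmic branch point, modulus 5/12.
The radius of convergence is the smallest modulus among the singular points: -6/11 + (1/55)*sqrt(2715).
The branch term is analytic at 6/11 - (1/55)*sqrt(2715) and contributes nothing to the residue; only the rational part matters.
The factor κ**2 - 12*κ/11 - 3/5 splits as (κ - a)(κ - a') with a = 6/11 - (1/55)*sqrt(2715), a' = 6/11 + (1/55)*sqrt(2715). At the order-2 pole a set g(κ) = (κ - a)^2*(rational part) = [33/34] / (κ - a')^2.
Order-2 pole: residue = g'(a); g'(6/11 - (1/55)*sqrt(2715)) = (73205/13366488)*sqrt(2715), so the residue is (73205/13366488)*sqrt(2715).
The branch term is analytic at 6/11 + (1/55)*sqrt(2715) and contributes nothing to the residue; only the rational part matters.
The factor κ**2 - 12*κ/11 - 3/5 splits as (κ - a)(κ - a') with a = 6/11 + (1/55)*sqrt(2715), a' = 6/11 - (1/55)*sqrt(2715). At the order-2 pole a set g(κ) = (κ - a)^2*(rational part) = [33/34] / (κ - a')^2.
Order-2 pole: residue = g'(a); g'(6/11 + (1/55)*sqrt(2715)) = -(73205/13366488)*sqrt(2715), so the residue is -(73205/13366488)*sqrt(2715).
List the singular points by increasing real part (a conjugate pair: the negative imaginary part first).


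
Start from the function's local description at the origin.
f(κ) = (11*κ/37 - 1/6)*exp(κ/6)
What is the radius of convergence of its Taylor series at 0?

The radius of convergence is infinite.

The factor exp(κ/6) is entire and contributes no finite singular point.
The polynomial part has no poles.
No finite singular points: the Taylor series at 0 converges everywhere.


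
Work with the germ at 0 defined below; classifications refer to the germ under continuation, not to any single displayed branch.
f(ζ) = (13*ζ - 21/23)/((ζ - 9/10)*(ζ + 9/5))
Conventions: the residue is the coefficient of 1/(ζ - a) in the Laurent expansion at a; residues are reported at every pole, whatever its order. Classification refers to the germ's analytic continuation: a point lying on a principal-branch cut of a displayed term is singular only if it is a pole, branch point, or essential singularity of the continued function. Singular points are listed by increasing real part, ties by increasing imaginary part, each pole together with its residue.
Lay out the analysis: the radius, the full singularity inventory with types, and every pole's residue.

Denominator factor (ζ - 9/10): pole of order 1 at 9/10, modulus 9/10.
Denominator factor (ζ + 9/5): pole of order 1 at -9/5, modulus 9/5.
The radius of convergence is the smallest modulus among the singular points: 9/10.
At the order-1 pole -9/5 set g(ζ) = (ζ - (-9/5))*f(ζ) = (13*ζ - 21/23)/(ζ - 9/10).
Simple pole: residue = g(a) at a = -9/5, which is 1864/207.
At the order-1 pole 9/10 set g(ζ) = (ζ - (9/10))*f(ζ) = (13*ζ - 21/23)/(ζ + 9/5).
Simple pole: residue = g(a) at a = 9/10, which is 827/207.
List the singular points by increasing real part (a conjugate pair: the negative imaginary part first).

Radius of convergence at 0: 9/10.
At -9/5: a pole of order 1; residue 1864/207.
At 9/10: a pole of order 1; residue 827/207.


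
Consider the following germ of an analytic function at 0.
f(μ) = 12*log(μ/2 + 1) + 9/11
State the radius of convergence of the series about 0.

Branch term (12)*log(1 - μ/(-2)): its argument vanishes at μ = -2, a logarithmic branch point, modulus 2.
The radius of convergence is the smallest modulus among the singular points: 2.

The radius of convergence is 2.


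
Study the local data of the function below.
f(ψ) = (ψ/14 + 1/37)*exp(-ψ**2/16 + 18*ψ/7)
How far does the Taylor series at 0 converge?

The radius of convergence is infinite.

The factor exp(-ψ**2/16 + 18*ψ/7) is entire and contributes no finite singular point.
The polynomial part has no poles.
No finite singular points: the Taylor series at 0 converges everywhere.


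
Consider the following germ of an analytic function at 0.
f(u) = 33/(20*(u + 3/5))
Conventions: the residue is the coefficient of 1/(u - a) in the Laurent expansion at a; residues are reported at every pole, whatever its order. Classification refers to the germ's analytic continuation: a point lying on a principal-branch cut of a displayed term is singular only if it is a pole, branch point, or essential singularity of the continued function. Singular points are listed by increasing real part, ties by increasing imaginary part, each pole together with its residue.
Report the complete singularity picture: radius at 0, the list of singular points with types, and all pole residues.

Denominator factor (u + 3/5): pole of order 1 at -3/5, modulus 3/5.
The radius of convergence is the smallest modulus among the singular points: 3/5.
At the order-1 pole -3/5 set g(u) = (u - (-3/5))*f(u) = 33/20.
Simple pole: residue = g(a) at a = -3/5, which is 33/20.

Radius of convergence at 0: 3/5.
At -3/5: a pole of order 1; residue 33/20.


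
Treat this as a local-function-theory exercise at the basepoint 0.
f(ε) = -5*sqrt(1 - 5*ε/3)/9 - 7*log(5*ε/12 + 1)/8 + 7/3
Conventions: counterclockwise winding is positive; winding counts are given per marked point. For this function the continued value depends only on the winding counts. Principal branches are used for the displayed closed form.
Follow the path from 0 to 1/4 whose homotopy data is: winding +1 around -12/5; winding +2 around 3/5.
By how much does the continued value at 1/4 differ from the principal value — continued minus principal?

Continued minus principal equals -(7/4)*pi*i.

The rational part is single-valued and drops out of the difference; each branch term changes only by its own monodromy.
(-7/8)*log(1 - ε/(-12/5)): each positive loop around -12/5 adds 2*pi*i to the log, so winding +1 contributes (-7/8)*(1)*2*pi*i = -(7/4)*pi*i.
(-5/9)*sqrt(1 - ε/(3/5)): winding +2 is even, the square root returns to the same sheet, contribution 0.
Summing the contributions at ε = 1/4 gives -(7/4)*pi*i.


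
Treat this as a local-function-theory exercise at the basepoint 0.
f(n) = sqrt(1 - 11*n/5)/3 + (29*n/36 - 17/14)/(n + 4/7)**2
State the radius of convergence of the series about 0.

The radius of convergence is 5/11.

Denominator factor (n + 4/7)^2: pole of order 2 at -4/7, modulus 4/7.
Branch term (1/3)*sqrt(1 - n/(5/11)): its argument vanishes at n = 5/11, a square-root branch point, modulus 5/11.
The radius of convergence is the smallest modulus among the singular points: 5/11.


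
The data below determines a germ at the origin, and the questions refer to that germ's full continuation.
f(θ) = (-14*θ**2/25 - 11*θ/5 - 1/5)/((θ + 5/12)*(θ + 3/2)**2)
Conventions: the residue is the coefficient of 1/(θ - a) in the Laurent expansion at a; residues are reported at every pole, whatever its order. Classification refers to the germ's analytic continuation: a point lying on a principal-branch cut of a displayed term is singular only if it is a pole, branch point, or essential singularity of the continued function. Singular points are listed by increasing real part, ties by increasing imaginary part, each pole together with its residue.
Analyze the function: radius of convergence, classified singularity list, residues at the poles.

Denominator factor (θ + 5/12): pole of order 1 at -5/12, modulus 5/12.
Denominator factor (θ + 3/2)^2: pole of order 2 at -3/2, modulus 3/2.
The radius of convergence is the smallest modulus among the singular points: 5/12.
At the order-2 pole -3/2 set g(θ) = (θ - (-3/2))^2*f(θ) = (-14*θ**2/25 - 11*θ/5 - 1/5)/(θ + 5/12).
Order-2 pole: residue = g'(a); g'(-3/2) = -4596/4225, so the residue is -4596/4225.
At the order-1 pole -5/12 set g(θ) = (θ - (-5/12))*f(θ) = (-14*θ**2/25 - 11*θ/5 - 1/5)/(θ + 3/2)**2.
Simple pole: residue = g(a) at a = -5/12, which is 446/845.
List the singular points by increasing real part (a conjugate pair: the negative imaginary part first).

Radius of convergence at 0: 5/12.
At -3/2: a pole of order 2; residue -4596/4225.
At -5/12: a pole of order 1; residue 446/845.


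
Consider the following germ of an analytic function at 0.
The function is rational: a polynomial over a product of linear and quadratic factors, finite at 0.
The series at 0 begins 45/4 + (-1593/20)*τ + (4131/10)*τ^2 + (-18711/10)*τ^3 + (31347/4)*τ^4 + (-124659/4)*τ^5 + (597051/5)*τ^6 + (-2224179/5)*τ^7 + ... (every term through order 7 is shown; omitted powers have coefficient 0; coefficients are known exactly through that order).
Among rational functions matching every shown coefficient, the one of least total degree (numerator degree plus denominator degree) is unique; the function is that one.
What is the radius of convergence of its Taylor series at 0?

No rational of total degree below 4 reproduces all 8 coefficients; solving the [1/3] Pade equations on them gives f(τ) = (4*τ/5 + 5/12)/(τ + 1/3)**3, whose expansion matches every shown term.
Denominator factor (τ + 1/3)^3: pole of order 3 at -1/3, modulus 1/3.
The radius of convergence is the smallest modulus among the singular points: 1/3.

The radius of convergence is 1/3.


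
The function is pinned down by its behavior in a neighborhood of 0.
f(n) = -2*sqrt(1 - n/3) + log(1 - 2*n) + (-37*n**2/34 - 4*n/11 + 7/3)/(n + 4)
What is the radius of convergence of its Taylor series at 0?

The radius of convergence is 1/2.

Denominator factor (n + 4): pole of order 1 at -4, modulus 4.
Branch term (-2)*sqrt(1 - n/(3)): its argument vanishes at n = 3, a square-root branch point, modulus 3.
Branch term (1)*log(1 - n/(1/2)): its argument vanishes at n = 1/2, a logarithmic branch point, modulus 1/2.
The radius of convergence is the smallest modulus among the singular points: 1/2.


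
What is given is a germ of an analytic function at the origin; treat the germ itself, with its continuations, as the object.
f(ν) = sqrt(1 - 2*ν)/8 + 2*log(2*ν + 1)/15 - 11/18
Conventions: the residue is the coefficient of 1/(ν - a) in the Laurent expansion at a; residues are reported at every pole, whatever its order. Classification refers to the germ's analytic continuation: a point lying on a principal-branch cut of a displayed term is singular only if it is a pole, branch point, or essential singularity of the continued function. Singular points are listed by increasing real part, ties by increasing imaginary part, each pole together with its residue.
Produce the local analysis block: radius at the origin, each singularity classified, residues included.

Branch term (1/8)*sqrt(1 - ν/(1/2)): its argument vanishes at ν = 1/2, a square-root branch point, modulus 1/2.
Branch term (2/15)*log(1 - ν/(-1/2)): its argument vanishes at ν = -1/2, a logarithmic branch point, modulus 1/2.
The radius of convergence is the smallest modulus among the singular points: 1/2.
List the singular points by increasing real part (a conjugate pair: the negative imaginary part first).

Radius of convergence at 0: 1/2.
At -1/2: a logarithmic branch point.
At 1/2: an algebraic (square-root) branch point.


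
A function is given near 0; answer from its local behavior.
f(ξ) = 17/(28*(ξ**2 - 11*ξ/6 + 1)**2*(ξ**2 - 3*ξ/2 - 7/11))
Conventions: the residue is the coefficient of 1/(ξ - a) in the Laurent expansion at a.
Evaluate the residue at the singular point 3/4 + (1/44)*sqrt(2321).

The residue is 37266669/425006848 + (331475265/89676444928)*sqrt(2321).

The factor ξ**2 - 3*ξ/2 - 7/11 splits as (ξ - a)(ξ - a') with a = 3/4 + (1/44)*sqrt(2321), a' = 3/4 - (1/44)*sqrt(2321). At the order-1 pole a set g(ξ) = (ξ - a)*f(ξ) = [17/(28*(ξ**2 - 11*ξ/6 + 1)**2)] / (ξ - a').
Simple pole: residue = g(a) at a = 3/4 + (1/44)*sqrt(2321), which is 37266669/425006848 + (331475265/89676444928)*sqrt(2321).


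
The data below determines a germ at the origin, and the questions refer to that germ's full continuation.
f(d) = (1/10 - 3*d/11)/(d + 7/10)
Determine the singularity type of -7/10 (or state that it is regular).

The point is a pole of order 1.

The denominator factor d + 7/10 vanishes at -7/10 and appears to the power 1; the numerator there equals 16/55, nonzero, and no other factor vanishes.
Hence a pole whose order is the multiplicity, 1.


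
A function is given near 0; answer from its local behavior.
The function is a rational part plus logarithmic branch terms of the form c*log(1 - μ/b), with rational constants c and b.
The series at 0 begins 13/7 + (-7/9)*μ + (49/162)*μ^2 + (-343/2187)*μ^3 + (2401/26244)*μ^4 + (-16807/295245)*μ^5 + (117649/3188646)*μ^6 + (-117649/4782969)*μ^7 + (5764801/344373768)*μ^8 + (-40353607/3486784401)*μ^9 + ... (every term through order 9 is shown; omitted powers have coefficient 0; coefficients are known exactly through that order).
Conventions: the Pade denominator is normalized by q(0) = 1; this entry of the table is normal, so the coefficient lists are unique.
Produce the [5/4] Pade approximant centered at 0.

The Pade approximant has numerator coefficients [13/7, 197/81, 1211/1458, -14/6561, -15533/708588, -2401/5314410]; denominator coefficients [1, 140/81, 245/243, 490/2187, 1715/118098].

Taylor coefficients needed (read off): a_0 = 13/7, a_1 = -7/9, a_2 = 49/162, a_3 = -343/2187, a_4 = 2401/26244, a_5 = -16807/295245, a_6 = 117649/3188646, a_7 = -117649/4782969, a_8 = 5764801/344373768, a_9 = -40353607/3486784401.
Write the denominator as Q(μ) = 1 + q1*μ + q2*μ^2 + q3*μ^3 + q4*μ^4. Requiring Q*f - P = O(μ^10) with deg P <= 5 kills the coefficients of μ^6..μ^9 in Q*f:
  μ^6: a_6 + q1*a_5 + q2*a_4 + q3*a_3 + q4*a_2 = 0, i.e. 117649/3188646 + (-16807/295245)*q1 + (2401/26244)*q2 + (-343/2187)*q3 + (49/162)*q4 = 0.
  μ^7: a_7 + q1*a_6 + q2*a_5 + q3*a_4 + q4*a_3 = 0, i.e. -117649/4782969 + (117649/3188646)*q1 + (-16807/295245)*q2 + (2401/26244)*q3 + (-343/2187)*q4 = 0.
  μ^8: a_8 + q1*a_7 + q2*a_6 + q3*a_5 + q4*a_4 = 0, i.e. 5764801/344373768 + (-117649/4782969)*q1 + (117649/3188646)*q2 + (-16807/295245)*q3 + (2401/26244)*q4 = 0.
  μ^9: a_9 + q1*a_8 + q2*a_7 + q3*a_6 + q4*a_5 = 0, i.e. -40353607/3486784401 + (5764801/344373768)*q1 + (-117649/4782969)*q2 + (117649/3188646)*q3 + (-16807/295245)*q4 = 0.
Solving this linear system: q1 = 140/81, q2 = 245/243, q3 = 490/2187, q4 = 1715/118098.
The numerator is Q*f truncated at degree 5: P0 = a_0 = 13/7; P1 = a_1 + q1*a_0 = 197/81; P2 = a_2 + q1*a_1 + q2*a_0 = 1211/1458; P3 = a_3 + q1*a_2 + q2*a_1 + q3*a_0 = -14/6561; P4 = a_4 + q1*a_3 + q2*a_2 + q3*a_1 + q4*a_0 = -15533/708588; P5 = a_5 + q1*a_4 + q2*a_3 + q3*a_2 + q4*a_1 = -2401/5314410.


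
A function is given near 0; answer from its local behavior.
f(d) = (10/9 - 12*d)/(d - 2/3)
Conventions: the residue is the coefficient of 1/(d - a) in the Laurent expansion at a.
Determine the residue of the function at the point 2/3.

The residue is -62/9.

At the order-1 pole 2/3 set g(d) = (d - (2/3))*f(d) = 10/9 - 12*d.
Simple pole: residue = g(a) at a = 2/3, which is -62/9.


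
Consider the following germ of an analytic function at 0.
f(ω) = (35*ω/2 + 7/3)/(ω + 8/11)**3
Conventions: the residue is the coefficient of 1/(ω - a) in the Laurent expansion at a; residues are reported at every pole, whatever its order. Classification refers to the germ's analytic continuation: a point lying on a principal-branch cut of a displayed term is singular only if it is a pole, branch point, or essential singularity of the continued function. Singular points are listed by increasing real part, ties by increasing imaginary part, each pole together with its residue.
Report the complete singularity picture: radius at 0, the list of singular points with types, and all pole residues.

Denominator factor (ω + 8/11)^3: pole of order 3 at -8/11, modulus 8/11.
The radius of convergence is the smallest modulus among the singular points: 8/11.
At the order-3 pole -8/11 set g(ω) = (ω - (-8/11))^3*f(ω) = 35*ω/2 + 7/3.
Order-3 pole: residue = g''(a)/2; g''(-8/11) = 0, so the residue is 0.

Radius of convergence at 0: 8/11.
At -8/11: a pole of order 3; residue 0.


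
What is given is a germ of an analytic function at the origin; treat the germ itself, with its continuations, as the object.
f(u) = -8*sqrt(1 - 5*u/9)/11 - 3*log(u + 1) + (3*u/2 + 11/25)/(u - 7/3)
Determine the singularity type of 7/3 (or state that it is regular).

The point is a pole of order 1.

The denominator factor u - 7/3 vanishes at 7/3 and appears to the power 1; the numerator there equals 197/50, nonzero, and no other factor vanishes.
The branch terms are analytic at this point.
Hence a pole whose order is the multiplicity, 1.


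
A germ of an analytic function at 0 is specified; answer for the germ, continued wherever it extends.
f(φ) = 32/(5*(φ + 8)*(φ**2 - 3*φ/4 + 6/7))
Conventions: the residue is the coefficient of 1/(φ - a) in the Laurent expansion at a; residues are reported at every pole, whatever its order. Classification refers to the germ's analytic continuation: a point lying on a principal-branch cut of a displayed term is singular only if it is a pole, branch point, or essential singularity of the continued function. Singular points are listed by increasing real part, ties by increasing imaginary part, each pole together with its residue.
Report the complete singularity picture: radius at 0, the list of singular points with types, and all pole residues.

Denominator factor (φ + 8): pole of order 1 at -8, modulus 8.
Denominator factor (φ**2 - 3*φ/4 + 6/7): discriminant -321/112, complex-conjugate roots (3/8) + ((1/56)*sqrt(2247))*i and (3/8) - ((1/56)*sqrt(2247))*i; poles of order 1, moduli (1/7)*sqrt(42) and (1/7)*sqrt(42).
The radius of convergence is the smallest modulus among the singular points: (1/7)*sqrt(42).
At the order-1 pole -8 set g(φ) = (φ - (-8))*f(φ) = 32/(5*(φ**2 - 3*φ/4 + 6/7)).
Simple pole: residue = g(a) at a = -8, which is 14/155.
The factor φ**2 - 3*φ/4 + 6/7 splits as (φ - a)(φ - a') with a = (3/8) - ((1/56)*sqrt(2247))*i, a' = (3/8) + ((1/56)*sqrt(2247))*i. At the order-1 pole a set g(φ) = (φ - a)*f(φ) = [32/(5*(φ + 8))] / (φ - a').
Simple pole: residue = g(a) at a = (3/8) - ((1/56)*sqrt(2247))*i, which is (-7/155) + ((469/49755)*sqrt(2247))*i.
The factor φ**2 - 3*φ/4 + 6/7 splits as (φ - a)(φ - a') with a = (3/8) + ((1/56)*sqrt(2247))*i, a' = (3/8) - ((1/56)*sqrt(2247))*i. At the order-1 pole a set g(φ) = (φ - a)*f(φ) = [32/(5*(φ + 8))] / (φ - a').
Simple pole: residue = g(a) at a = (3/8) + ((1/56)*sqrt(2247))*i, which is (-7/155) - ((469/49755)*sqrt(2247))*i.
List the singular points by increasing real part (a conjugate pair: the negative imaginary part first).

Radius of convergence at 0: (1/7)*sqrt(42).
At -8: a pole of order 1; residue 14/155.
At (3/8) - ((1/56)*sqrt(2247))*i: a pole of order 1; residue (-7/155) + ((469/49755)*sqrt(2247))*i.
At (3/8) + ((1/56)*sqrt(2247))*i: a pole of order 1; residue (-7/155) - ((469/49755)*sqrt(2247))*i.


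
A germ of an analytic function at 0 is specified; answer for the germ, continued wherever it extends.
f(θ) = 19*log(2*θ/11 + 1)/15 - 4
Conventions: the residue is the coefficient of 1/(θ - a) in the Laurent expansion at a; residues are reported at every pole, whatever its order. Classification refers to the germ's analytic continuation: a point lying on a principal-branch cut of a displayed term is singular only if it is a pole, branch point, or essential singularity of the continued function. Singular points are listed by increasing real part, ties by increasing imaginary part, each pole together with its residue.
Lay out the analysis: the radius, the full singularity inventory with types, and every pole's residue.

Branch term (19/15)*log(1 - θ/(-11/2)): its argument vanishes at θ = -11/2, a logarithmic branch point, modulus 11/2.
The radius of convergence is the smallest modulus among the singular points: 11/2.

Radius of convergence at 0: 11/2.
At -11/2: a logarithmic branch point.


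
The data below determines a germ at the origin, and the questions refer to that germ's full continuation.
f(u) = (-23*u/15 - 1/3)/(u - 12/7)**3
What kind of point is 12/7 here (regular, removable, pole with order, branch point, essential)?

The point is a pole of order 3.

The denominator factor u - 12/7 vanishes at 12/7 and appears to the power 3; the numerator there equals -311/105, nonzero, and no other factor vanishes.
Hence a pole whose order is the multiplicity, 3.


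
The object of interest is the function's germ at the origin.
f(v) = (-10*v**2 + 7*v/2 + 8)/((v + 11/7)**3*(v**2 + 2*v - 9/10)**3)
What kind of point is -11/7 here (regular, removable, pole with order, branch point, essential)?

The denominator factor v + 11/7 vanishes at -11/7 and appears to the power 3; the numerator there equals -2175/98, nonzero, and no other factor vanishes.
Hence a pole whose order is the multiplicity, 3.

The point is a pole of order 3.


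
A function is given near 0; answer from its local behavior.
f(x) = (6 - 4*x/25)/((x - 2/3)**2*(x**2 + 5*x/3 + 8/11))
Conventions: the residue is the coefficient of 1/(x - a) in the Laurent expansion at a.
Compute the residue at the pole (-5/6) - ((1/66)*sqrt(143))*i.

The factor x**2 + 5*x/3 + 8/11 splits as (x - a)(x - a') with a = (-5/6) - ((1/66)*sqrt(143))*i, a' = (-5/6) + ((1/66)*sqrt(143))*i. At the order-1 pole a set g(x) = (x - a)*f(x) = [(6 - 4*x/25)/(x - 2/3)**2] / (x - a').
Simple pole: residue = g(a) at a = (-5/6) - ((1/66)*sqrt(143))*i, which is (2210769/1276900) + ((10007613/16599700)*sqrt(143))*i.

The residue is (2210769/1276900) + ((10007613/16599700)*sqrt(143))*i.


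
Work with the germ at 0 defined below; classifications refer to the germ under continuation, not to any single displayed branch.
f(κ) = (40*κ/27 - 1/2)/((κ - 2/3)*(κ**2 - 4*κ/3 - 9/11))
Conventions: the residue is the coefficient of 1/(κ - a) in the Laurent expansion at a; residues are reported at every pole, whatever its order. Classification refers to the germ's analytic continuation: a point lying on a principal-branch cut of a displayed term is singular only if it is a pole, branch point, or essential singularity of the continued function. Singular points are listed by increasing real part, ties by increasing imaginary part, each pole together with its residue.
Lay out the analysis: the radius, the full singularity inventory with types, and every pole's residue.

Denominator factor (κ - 2/3): pole of order 1 at 2/3, modulus 2/3.
Denominator factor (κ**2 - 4*κ/3 - 9/11): discriminant 500/99, real irrational roots 2/3 + (5/33)*sqrt(55) and 2/3 - (5/33)*sqrt(55); poles of order 1, moduli 2/3 + (5/33)*sqrt(55) and -2/3 + (5/33)*sqrt(55).
The radius of convergence is the smallest modulus among the singular points: -2/3 + (5/33)*sqrt(55).
The factor κ**2 - 4*κ/3 - 9/11 splits as (κ - a)(κ - a') with a = 2/3 - (5/33)*sqrt(55), a' = 2/3 + (5/33)*sqrt(55). At the order-1 pole a set g(κ) = (κ - a)*f(κ) = [(40*κ/27 - 1/2)/(κ - 2/3)] / (κ - a').
Simple pole: residue = g(a) at a = 2/3 - (5/33)*sqrt(55), which is 869/4500 - (4/45)*sqrt(55).
At the order-1 pole 2/3 set g(κ) = (κ - (2/3))*f(κ) = (40*κ/27 - 1/2)/(κ**2 - 4*κ/3 - 9/11).
Simple pole: residue = g(a) at a = 2/3, which is -869/2250.
The factor κ**2 - 4*κ/3 - 9/11 splits as (κ - a)(κ - a') with a = 2/3 + (5/33)*sqrt(55), a' = 2/3 - (5/33)*sqrt(55). At the order-1 pole a set g(κ) = (κ - a)*f(κ) = [(40*κ/27 - 1/2)/(κ - 2/3)] / (κ - a').
Simple pole: residue = g(a) at a = 2/3 + (5/33)*sqrt(55), which is 869/4500 + (4/45)*sqrt(55).
List the singular points by increasing real part (a conjugate pair: the negative imaginary part first).

Radius of convergence at 0: -2/3 + (5/33)*sqrt(55).
At 2/3 - (5/33)*sqrt(55): a pole of order 1; residue 869/4500 - (4/45)*sqrt(55).
At 2/3: a pole of order 1; residue -869/2250.
At 2/3 + (5/33)*sqrt(55): a pole of order 1; residue 869/4500 + (4/45)*sqrt(55).


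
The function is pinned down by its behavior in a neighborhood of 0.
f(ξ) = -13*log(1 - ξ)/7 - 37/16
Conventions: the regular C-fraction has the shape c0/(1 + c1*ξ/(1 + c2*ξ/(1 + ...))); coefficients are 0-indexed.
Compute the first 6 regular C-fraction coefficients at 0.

The regular C-fraction coefficients are [-37/16, 208/259, -675/518, -259/4050, -883/2025, -135/883].

Taylor coefficients (expand at 0): a_0 = -37/16, a_1 = 13/7, a_2 = 13/14, a_3 = 13/21, a_4 = 13/28, a_5 = 13/35.
c0 = a_0 = -37/16. Peel one level at a time: if S = 1 + c*ξ/S' with S'(0) = 1, then c is the ξ-coefficient of S and S' = c*ξ/(S - 1).
S_1 = c0/f = 1 + (208/259)*ξ + (70200/67081)*ξ^2 + ...; c1 = 208/259.
S_2 = c1*ξ/(S_1 - 1) = 1 + (-675/518)*ξ + (-1/12)*ξ^2 + ...; c2 = -675/518.
S_3 = c2*ξ/(S_2 - 1) = 1 + (-259/4050)*ξ + (-228697/8201250)*ξ^2 + ...; c3 = -259/4050.
S_4 = c3*ξ/(S_3 - 1) = 1 + (-883/2025)*ξ + (-1/15)*ξ^2 + ...; c4 = -883/2025.
S_5 = c4*ξ/(S_4 - 1) = 1 + (-135/883)*ξ + ...; c5 = -135/883.


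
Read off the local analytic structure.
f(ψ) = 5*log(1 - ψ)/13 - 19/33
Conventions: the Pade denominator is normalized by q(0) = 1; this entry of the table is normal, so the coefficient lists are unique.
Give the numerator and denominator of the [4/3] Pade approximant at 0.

The Pade approximant has numerator coefficients [-19/33, 603/1001, -53/2002, -937/15015, 1/364]; denominator coefficients [1, -12/7, 6/7, -4/35].

Taylor coefficients needed (expand at 0): a_0 = -19/33, a_1 = -5/13, a_2 = -5/26, a_3 = -5/39, a_4 = -5/52, a_5 = -1/13, a_6 = -5/78, a_7 = -5/91.
Write the denominator as Q(ψ) = 1 + q1*ψ + q2*ψ^2 + q3*ψ^3. Requiring Q*f - P = O(ψ^8) with deg P <= 4 kills the coefficients of ψ^5..ψ^7 in Q*f:
  ψ^5: a_5 + q1*a_4 + q2*a_3 + q3*a_2 = 0, i.e. -1/13 + (-5/52)*q1 + (-5/39)*q2 + (-5/26)*q3 = 0.
  ψ^6: a_6 + q1*a_5 + q2*a_4 + q3*a_3 = 0, i.e. -5/78 + (-1/13)*q1 + (-5/52)*q2 + (-5/39)*q3 = 0.
  ψ^7: a_7 + q1*a_6 + q2*a_5 + q3*a_4 = 0, i.e. -5/91 + (-5/78)*q1 + (-1/13)*q2 + (-5/52)*q3 = 0.
Solving this linear system: q1 = -12/7, q2 = 6/7, q3 = -4/35.
The numerator is Q*f truncated at degree 4: P0 = a_0 = -19/33; P1 = a_1 + q1*a_0 = 603/1001; P2 = a_2 + q1*a_1 + q2*a_0 = -53/2002; P3 = a_3 + q1*a_2 + q2*a_1 + q3*a_0 = -937/15015; P4 = a_4 + q1*a_3 + q2*a_2 + q3*a_1 = 1/364.


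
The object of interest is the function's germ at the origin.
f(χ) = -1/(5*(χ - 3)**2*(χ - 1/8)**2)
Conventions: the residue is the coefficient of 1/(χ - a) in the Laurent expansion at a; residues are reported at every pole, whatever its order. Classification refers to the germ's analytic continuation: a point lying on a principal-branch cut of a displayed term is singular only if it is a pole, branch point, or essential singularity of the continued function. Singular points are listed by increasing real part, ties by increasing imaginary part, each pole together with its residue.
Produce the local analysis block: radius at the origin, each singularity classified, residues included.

Denominator factor (χ - 1/8)^2: pole of order 2 at 1/8, modulus 1/8.
Denominator factor (χ - 3)^2: pole of order 2 at 3, modulus 3.
The radius of convergence is the smallest modulus among the singular points: 1/8.
At the order-2 pole 1/8 set g(χ) = (χ - (1/8))^2*f(χ) = -1/(5*(χ - 3)**2).
Order-2 pole: residue = g'(a); g'(1/8) = -1024/60835, so the residue is -1024/60835.
At the order-2 pole 3 set g(χ) = (χ - (3))^2*f(χ) = -1/(5*(χ - 1/8)**2).
Order-2 pole: residue = g'(a); g'(3) = 1024/60835, so the residue is 1024/60835.
List the singular points by increasing real part (a conjugate pair: the negative imaginary part first).

Radius of convergence at 0: 1/8.
At 1/8: a pole of order 2; residue -1024/60835.
At 3: a pole of order 2; residue 1024/60835.


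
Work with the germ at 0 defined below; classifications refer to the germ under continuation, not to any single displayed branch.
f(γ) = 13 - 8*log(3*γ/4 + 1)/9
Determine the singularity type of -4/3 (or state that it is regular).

The term (-8/9)*log(1 - γ/(-4/3)) has argument 1 - -4/3/(-4/3) = 0 at -4/3: a logarithmic (infinitely-sheeted) branch point; the remaining terms are analytic or single-valued there.

The point is a logarithmic branch point.


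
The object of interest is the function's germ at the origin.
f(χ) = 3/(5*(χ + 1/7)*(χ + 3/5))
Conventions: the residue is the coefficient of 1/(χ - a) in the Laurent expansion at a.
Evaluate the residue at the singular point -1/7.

At the order-1 pole -1/7 set g(χ) = (χ - (-1/7))*f(χ) = 3/(5*(χ + 3/5)).
Simple pole: residue = g(a) at a = -1/7, which is 21/16.

The residue is 21/16.


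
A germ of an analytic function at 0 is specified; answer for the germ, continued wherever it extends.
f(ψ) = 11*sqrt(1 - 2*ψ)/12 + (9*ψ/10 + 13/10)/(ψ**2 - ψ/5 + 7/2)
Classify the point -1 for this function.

The point is a regular point.

Denominator factors: ψ**2 - ψ/5 + 7/2 = 47/10 at ψ = -1 — none vanishes.
Branch term sqrt(1 - ψ/(1/2)): argument at -1 is 3, nonzero, so -1 is not its branch point (a point on a principal cut is still regular for the continued germ).
So the germ continues analytically to -1.


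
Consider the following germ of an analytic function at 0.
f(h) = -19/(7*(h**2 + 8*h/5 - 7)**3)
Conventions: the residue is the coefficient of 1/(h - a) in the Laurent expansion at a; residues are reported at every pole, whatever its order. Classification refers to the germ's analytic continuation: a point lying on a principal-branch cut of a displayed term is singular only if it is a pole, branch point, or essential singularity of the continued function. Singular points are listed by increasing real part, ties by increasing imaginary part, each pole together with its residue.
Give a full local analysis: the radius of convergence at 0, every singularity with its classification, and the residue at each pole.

Radius of convergence at 0: -4/5 + (1/5)*sqrt(191).
At -4/5 - (1/5)*sqrt(191): a pole of order 3; residue (178125/780401552)*sqrt(191).
At -4/5 + (1/5)*sqrt(191): a pole of order 3; residue -(178125/780401552)*sqrt(191).

Denominator factor (h**2 + 8*h/5 - 7)^3: discriminant 764/25, real irrational roots -4/5 + (1/5)*sqrt(191) and -4/5 - (1/5)*sqrt(191); poles of order 3, moduli -4/5 + (1/5)*sqrt(191) and 4/5 + (1/5)*sqrt(191).
The radius of convergence is the smallest modulus among the singular points: -4/5 + (1/5)*sqrt(191).
The factor h**2 + 8*h/5 - 7 splits as (h - a)(h - a') with a = -4/5 - (1/5)*sqrt(191), a' = -4/5 + (1/5)*sqrt(191). At the order-3 pole a set g(h) = (h - a)^3*f(h) = [-19/7] / (h - a')^3.
Order-3 pole: residue = g''(a)/2; g''(-4/5 - (1/5)*sqrt(191)) = (178125/390200776)*sqrt(191), so the residue is (178125/780401552)*sqrt(191).
The factor h**2 + 8*h/5 - 7 splits as (h - a)(h - a') with a = -4/5 + (1/5)*sqrt(191), a' = -4/5 - (1/5)*sqrt(191). At the order-3 pole a set g(h) = (h - a)^3*f(h) = [-19/7] / (h - a')^3.
Order-3 pole: residue = g''(a)/2; g''(-4/5 + (1/5)*sqrt(191)) = -(178125/390200776)*sqrt(191), so the residue is -(178125/780401552)*sqrt(191).
List the singular points by increasing real part (a conjugate pair: the negative imaginary part first).


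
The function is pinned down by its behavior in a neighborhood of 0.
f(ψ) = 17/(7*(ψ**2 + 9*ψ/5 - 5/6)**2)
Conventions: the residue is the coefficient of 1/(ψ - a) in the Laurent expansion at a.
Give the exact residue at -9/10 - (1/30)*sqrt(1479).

The factor ψ**2 + 9*ψ/5 - 5/6 splits as (ψ - a)(ψ - a') with a = -9/10 - (1/30)*sqrt(1479), a' = -9/10 + (1/30)*sqrt(1479). At the order-2 pole a set g(ψ) = (ψ - a)^2*f(ψ) = [17/7] / (ψ - a')^2.
Order-2 pole: residue = g'(a); g'(-9/10 - (1/30)*sqrt(1479)) = (750/100079)*sqrt(1479), so the residue is (750/100079)*sqrt(1479).

The residue is (750/100079)*sqrt(1479).


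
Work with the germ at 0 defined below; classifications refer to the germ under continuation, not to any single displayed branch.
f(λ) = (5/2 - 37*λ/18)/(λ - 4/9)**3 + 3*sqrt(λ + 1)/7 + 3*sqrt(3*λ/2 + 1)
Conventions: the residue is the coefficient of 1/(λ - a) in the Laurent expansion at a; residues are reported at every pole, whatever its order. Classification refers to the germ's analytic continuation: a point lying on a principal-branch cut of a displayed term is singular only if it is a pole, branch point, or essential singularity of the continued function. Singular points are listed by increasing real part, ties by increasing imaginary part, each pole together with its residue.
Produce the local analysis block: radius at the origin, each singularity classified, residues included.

Denominator factor (λ - 4/9)^3: pole of order 3 at 4/9, modulus 4/9.
Branch term (3)*sqrt(1 - λ/(-2/3)): its argument vanishes at λ = -2/3, a square-root branch point, modulus 2/3.
Branch term (3/7)*sqrt(1 - λ/(-1)): its argument vanishes at λ = -1, a square-root branch point, modulus 1.
The radius of convergence is the smallest modulus among the singular points: 4/9.
The branch terms are analytic at 4/9 and contribute nothing to the residue; only the rational part matters.
At the order-3 pole 4/9 set g(λ) = (λ - (4/9))^3*(rational part) = 5/2 - 37*λ/18.
Order-3 pole: residue = g''(a)/2; g''(4/9) = 0, so the residue is 0.
List the singular points by increasing real part (a conjugate pair: the negative imaginary part first).

Radius of convergence at 0: 4/9.
At -1: an algebraic (square-root) branch point.
At -2/3: an algebraic (square-root) branch point.
At 4/9: a pole of order 3; residue 0.
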